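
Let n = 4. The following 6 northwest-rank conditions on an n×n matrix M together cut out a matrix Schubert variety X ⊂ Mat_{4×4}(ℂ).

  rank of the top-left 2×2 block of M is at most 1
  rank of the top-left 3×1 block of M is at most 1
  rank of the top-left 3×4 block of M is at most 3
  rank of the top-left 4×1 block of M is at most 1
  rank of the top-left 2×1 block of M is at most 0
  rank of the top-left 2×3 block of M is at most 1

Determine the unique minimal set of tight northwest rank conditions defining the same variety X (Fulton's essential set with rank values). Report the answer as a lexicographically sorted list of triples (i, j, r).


Reconstructing r_w from the 6 given conditions:

  row 1: 0 | 1 | 1 | 1
  row 2: 0 | 1 | 1 | 2
  row 3: 1 | 2 | 2 | 3
  row 4: 1 | 2 | 3 | 4

the unique w with this rank table is (2, 4, 1, 3).

2 SE-corners of the 3-cell Rothe diagram give Ess(w):

[(2, 1, 0), (2, 3, 1)]


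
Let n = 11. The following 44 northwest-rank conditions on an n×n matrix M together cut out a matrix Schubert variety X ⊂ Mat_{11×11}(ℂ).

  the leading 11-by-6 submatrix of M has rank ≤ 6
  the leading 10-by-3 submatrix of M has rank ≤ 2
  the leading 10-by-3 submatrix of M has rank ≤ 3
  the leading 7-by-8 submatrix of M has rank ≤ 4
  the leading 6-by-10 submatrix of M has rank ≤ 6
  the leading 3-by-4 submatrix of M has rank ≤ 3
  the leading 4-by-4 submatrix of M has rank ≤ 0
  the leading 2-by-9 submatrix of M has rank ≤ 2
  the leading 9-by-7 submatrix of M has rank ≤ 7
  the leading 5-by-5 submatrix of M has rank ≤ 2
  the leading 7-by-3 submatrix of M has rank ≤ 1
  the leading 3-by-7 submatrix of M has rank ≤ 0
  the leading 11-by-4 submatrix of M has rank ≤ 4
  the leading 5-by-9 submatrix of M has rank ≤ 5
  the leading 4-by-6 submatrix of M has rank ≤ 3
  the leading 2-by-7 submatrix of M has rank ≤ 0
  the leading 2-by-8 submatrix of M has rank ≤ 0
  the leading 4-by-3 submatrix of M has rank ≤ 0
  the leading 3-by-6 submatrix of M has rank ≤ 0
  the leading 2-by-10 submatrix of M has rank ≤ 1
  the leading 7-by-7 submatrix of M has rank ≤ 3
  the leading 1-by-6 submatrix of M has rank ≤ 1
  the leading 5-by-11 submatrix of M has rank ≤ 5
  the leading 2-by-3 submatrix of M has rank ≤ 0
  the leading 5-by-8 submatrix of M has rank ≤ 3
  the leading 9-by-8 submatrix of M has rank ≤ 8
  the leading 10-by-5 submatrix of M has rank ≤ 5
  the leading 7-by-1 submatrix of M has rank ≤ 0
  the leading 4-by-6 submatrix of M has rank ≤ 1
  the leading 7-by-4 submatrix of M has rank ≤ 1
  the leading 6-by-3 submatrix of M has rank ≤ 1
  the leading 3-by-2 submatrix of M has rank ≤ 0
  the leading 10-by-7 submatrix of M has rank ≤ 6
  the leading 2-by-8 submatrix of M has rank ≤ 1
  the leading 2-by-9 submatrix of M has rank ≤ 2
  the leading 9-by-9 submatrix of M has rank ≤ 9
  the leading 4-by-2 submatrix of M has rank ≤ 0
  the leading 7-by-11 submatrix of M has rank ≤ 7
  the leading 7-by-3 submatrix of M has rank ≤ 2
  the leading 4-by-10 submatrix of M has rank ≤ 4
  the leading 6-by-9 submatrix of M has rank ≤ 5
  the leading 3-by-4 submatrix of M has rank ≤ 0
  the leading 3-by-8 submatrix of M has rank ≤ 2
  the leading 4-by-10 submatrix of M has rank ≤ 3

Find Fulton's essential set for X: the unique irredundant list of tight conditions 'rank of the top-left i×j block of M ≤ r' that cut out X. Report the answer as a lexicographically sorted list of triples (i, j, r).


Reconstructing r_w from the 44 given conditions:

  R[1]: 0, 0, 0, 0, 0, 0, 0, 0, 1, 1, 1
  R[2]: 0, 0, 0, 0, 0, 0, 0, 0, 1, 1, 2
  R[3]: 0, 0, 0, 0, 0, 0, 0, 1, 2, 2, 3
  R[4]: 0, 0, 0, 0, 1, 1, 1, 2, 3, 3, 4
  R[5]: 0, 1, 1, 1, 2, 2, 2, 3, 4, 4, 5
  R[6]: 0, 1, 1, 1, 2, 3, 3, 4, 5, 5, 6
  R[7]: 0, 1, 1, 1, 2, 3, 3, 4, 5, 6, 7
  R[8]: 1, 2, 2, 2, 3, 4, 4, 5, 6, 7, 8
  R[9]: 1, 2, 2, 3, 4, 5, 5, 6, 7, 8, 9
  R[10]: 1, 2, 2, 3, 4, 5, 6, 7, 8, 9, 10
  R[11]: 1, 2, 3, 4, 5, 6, 7, 8, 9, 10, 11

the unique w with this rank table is (9, 11, 8, 5, 2, 6, 10, 1, 4, 7, 3).

D(w) has 38 cells with 8 SE-corners; essential set:

[(2, 8, 0), (2, 10, 1), (3, 7, 0), (4, 4, 0), (7, 1, 0), (7, 4, 1), (7, 7, 3), (10, 3, 2)]


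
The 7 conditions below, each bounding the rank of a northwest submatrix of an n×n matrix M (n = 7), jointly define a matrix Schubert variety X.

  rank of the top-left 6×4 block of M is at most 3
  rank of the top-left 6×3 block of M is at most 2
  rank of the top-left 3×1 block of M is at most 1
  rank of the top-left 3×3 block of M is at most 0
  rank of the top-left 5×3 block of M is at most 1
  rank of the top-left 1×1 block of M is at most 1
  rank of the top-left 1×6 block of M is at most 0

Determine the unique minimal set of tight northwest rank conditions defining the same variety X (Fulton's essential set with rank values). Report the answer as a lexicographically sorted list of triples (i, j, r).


Reconstructing r_w from the 7 given conditions:

  row 1: 0, 0, 0, 0, 0, 0, 1
  row 2: 0, 0, 0, 1, 1, 1, 2
  row 3: 0, 0, 0, 1, 2, 2, 3
  row 4: 1, 1, 1, 2, 3, 3, 4
  row 5: 1, 1, 1, 2, 3, 4, 5
  row 6: 1, 2, 2, 3, 4, 5, 6
  row 7: 1, 2, 3, 4, 5, 6, 7

so w = (7, 4, 5, 1, 6, 2, 3).

D(w) has 14 cells with 3 SE-corners; essential set:

[(1, 6, 0), (3, 3, 0), (5, 3, 1)]


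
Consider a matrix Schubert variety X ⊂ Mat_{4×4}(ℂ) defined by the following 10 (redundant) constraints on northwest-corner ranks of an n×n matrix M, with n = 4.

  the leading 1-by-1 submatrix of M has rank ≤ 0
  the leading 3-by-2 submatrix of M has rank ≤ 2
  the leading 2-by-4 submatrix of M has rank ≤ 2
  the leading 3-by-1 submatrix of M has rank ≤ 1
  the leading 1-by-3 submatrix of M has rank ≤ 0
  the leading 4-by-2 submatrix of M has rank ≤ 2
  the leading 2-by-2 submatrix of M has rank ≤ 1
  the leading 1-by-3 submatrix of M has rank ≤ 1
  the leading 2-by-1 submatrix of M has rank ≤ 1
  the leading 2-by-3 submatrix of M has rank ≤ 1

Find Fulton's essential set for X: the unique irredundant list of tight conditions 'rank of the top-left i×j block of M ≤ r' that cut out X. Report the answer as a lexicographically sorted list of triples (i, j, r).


Reconstructing r_w from the 10 given conditions:

  i=1: 0 | 0 | 0 | 1
  i=2: 1 | 1 | 1 | 2
  i=3: 1 | 2 | 2 | 3
  i=4: 1 | 2 | 3 | 4

second differences of R give the permutation w = (4, 1, 2, 3).

ℓ(w)=3; the 1 essential cell (i,j,r):

[(1, 3, 0)]


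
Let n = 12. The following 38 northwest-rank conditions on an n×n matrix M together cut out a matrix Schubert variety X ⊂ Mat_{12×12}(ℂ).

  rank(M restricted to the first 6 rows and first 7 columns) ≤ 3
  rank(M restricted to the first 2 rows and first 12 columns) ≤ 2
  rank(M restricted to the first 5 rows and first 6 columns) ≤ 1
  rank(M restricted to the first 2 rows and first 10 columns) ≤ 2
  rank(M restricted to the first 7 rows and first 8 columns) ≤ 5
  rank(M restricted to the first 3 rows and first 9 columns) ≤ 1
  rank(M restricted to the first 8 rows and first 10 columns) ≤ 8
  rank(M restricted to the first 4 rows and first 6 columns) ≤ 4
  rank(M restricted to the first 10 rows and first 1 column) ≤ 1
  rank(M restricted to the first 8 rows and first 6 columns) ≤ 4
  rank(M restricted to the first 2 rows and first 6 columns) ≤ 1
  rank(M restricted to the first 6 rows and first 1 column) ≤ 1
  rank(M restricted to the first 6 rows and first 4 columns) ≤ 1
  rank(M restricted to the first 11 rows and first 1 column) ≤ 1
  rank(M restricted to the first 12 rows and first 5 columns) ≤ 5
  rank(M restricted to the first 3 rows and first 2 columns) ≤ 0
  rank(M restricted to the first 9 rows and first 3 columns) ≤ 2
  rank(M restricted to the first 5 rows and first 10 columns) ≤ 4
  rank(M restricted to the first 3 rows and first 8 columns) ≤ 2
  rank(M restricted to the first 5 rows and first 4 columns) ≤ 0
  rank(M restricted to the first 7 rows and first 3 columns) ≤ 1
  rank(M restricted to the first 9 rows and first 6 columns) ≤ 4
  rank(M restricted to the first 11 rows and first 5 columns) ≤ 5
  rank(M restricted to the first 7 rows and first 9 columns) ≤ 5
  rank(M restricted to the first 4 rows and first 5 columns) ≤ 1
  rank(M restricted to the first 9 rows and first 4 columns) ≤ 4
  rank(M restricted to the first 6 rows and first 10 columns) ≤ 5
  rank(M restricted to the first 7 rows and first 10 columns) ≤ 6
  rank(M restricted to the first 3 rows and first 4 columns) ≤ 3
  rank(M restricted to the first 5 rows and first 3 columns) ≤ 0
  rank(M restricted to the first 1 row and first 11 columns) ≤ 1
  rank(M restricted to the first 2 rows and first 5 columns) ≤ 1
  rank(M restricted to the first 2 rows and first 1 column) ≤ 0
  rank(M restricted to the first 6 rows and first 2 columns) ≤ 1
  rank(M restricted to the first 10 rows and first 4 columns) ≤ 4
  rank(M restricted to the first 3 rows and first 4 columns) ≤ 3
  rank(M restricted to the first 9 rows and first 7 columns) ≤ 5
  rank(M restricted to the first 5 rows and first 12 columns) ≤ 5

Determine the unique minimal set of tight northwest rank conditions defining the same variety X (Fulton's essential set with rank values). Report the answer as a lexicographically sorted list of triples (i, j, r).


Propagating the 38 rank bounds to every northwest block:

  row 1: 0, 0, 0, 0, 1, 1, 1, 1, 1, 1, 1, 1
  row 2: 0, 0, 0, 0, 1, 1, 1, 1, 1, 2, 2, 2
  row 3: 0, 0, 0, 0, 1, 1, 1, 1, 1, 2, 3, 3
  row 4: 0, 0, 0, 0, 1, 1, 2, 2, 2, 3, 4, 4
  row 5: 0, 0, 0, 0, 1, 1, 2, 3, 3, 4, 5, 5
  row 6: 1, 1, 1, 1, 2, 2, 3, 4, 4, 5, 6, 6
  row 7: 1, 1, 1, 2, 3, 3, 4, 5, 5, 6, 7, 7
  row 8: 1, 2, 2, 3, 4, 4, 5, 6, 6, 7, 8, 8
  row 9: 1, 2, 2, 3, 4, 4, 5, 6, 7, 8, 9, 9
  row 10: 1, 2, 3, 4, 5, 5, 6, 7, 8, 9, 10, 10
  row 11: 1, 2, 3, 4, 5, 6, 7, 8, 9, 10, 11, 11
  row 12: 1, 2, 3, 4, 5, 6, 7, 8, 9, 10, 11, 12

reading off 1-entries of Δ²R: w = (5, 10, 11, 7, 8, 1, 4, 2, 9, 3, 6, 12).

|D(w)|=34, |Ess(w)|=6:

[(3, 9, 1), (5, 4, 0), (5, 6, 1), (7, 3, 1), (9, 3, 2), (9, 6, 4)]


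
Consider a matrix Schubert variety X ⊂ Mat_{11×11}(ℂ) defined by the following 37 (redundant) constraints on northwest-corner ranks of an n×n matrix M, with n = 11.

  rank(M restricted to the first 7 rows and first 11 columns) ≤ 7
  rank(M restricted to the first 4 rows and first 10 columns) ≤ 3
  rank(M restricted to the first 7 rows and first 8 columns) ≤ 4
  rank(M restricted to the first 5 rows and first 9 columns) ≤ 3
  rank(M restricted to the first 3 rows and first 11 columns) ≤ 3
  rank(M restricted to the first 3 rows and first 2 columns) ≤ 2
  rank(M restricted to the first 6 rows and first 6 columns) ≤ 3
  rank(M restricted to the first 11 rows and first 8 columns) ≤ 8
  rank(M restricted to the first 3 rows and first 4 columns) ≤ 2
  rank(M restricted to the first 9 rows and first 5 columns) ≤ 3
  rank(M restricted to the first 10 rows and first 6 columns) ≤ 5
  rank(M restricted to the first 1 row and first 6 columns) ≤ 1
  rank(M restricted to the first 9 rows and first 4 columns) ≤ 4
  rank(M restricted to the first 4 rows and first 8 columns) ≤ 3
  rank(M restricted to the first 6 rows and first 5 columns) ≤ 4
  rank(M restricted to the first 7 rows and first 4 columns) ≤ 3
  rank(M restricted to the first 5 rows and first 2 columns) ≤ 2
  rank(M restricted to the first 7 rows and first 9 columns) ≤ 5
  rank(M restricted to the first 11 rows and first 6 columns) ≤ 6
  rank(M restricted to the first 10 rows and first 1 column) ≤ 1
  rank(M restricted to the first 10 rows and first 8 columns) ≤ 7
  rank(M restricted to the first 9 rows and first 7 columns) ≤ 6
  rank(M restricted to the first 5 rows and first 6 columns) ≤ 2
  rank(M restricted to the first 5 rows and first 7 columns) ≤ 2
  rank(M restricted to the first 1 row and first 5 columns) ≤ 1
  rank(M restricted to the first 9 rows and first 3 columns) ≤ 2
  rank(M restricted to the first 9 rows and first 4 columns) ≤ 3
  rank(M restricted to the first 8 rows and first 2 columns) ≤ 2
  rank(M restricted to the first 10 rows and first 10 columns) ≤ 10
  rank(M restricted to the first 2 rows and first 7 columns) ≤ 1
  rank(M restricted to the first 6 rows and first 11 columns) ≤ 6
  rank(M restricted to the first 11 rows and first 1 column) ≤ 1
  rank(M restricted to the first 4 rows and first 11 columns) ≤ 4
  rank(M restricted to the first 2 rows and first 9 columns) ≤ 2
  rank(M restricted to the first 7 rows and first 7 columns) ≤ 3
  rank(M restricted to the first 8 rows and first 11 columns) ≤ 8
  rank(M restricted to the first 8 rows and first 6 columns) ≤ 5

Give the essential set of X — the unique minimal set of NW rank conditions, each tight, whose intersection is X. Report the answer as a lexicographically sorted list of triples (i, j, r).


The tightest implied rank at each (i,j), from the 37 conditions:

  R[1]: 1, 1, 1, 1, 1, 1, 1, 1, 1, 1, 1
  R[2]: 1, 1, 1, 1, 1, 1, 1, 2, 2, 2, 2
  R[3]: 1, 2, 2, 2, 2, 2, 2, 3, 3, 3, 3
  R[4]: 1, 2, 2, 2, 2, 2, 2, 3, 3, 3, 4
  R[5]: 1, 2, 2, 2, 2, 2, 2, 3, 3, 4, 5
  R[6]: 1, 2, 2, 3, 3, 3, 3, 4, 4, 5, 6
  R[7]: 1, 2, 2, 3, 3, 3, 3, 4, 5, 6, 7
  R[8]: 1, 2, 2, 3, 3, 4, 4, 5, 6, 7, 8
  R[9]: 1, 2, 2, 3, 3, 4, 5, 6, 7, 8, 9
  R[10]: 1, 2, 3, 4, 4, 5, 6, 7, 8, 9, 10
  R[11]: 1, 2, 3, 4, 5, 6, 7, 8, 9, 10, 11

giving w = (1, 8, 2, 11, 10, 4, 9, 6, 7, 3, 5) via Δ²R.

Rothe diagram D(w) (28 cells), 7 SE-corners (essential conditions):

[(2, 7, 1), (4, 10, 3), (5, 7, 2), (5, 9, 3), (7, 7, 3), (9, 3, 2), (9, 5, 3)]


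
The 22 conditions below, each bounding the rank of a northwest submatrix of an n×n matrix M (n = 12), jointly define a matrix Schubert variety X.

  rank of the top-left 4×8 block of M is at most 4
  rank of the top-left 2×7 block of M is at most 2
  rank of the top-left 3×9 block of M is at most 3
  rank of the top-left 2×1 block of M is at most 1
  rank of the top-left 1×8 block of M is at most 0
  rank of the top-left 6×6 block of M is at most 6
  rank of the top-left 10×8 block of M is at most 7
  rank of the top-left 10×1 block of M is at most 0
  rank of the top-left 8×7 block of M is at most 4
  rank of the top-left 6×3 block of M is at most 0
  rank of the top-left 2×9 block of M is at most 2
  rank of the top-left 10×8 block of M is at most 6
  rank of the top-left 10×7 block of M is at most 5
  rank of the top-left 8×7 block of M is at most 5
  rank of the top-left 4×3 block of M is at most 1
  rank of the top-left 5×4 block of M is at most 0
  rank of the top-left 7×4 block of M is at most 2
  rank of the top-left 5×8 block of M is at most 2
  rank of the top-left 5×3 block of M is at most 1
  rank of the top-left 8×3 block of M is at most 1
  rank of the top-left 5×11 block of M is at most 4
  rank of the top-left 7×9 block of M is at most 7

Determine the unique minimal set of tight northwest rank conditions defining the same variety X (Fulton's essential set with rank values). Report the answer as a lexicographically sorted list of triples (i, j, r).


Propagating the 22 rank bounds to every northwest block:

  R[1]: 0, 0, 0, 0, 0, 0, 0, 0, 1, 1, 1, 1
  R[2]: 0, 0, 0, 0, 1, 1, 1, 1, 2, 2, 2, 2
  R[3]: 0, 0, 0, 0, 1, 2, 2, 2, 3, 3, 3, 3
  R[4]: 0, 0, 0, 0, 1, 2, 2, 2, 3, 4, 4, 4
  R[5]: 0, 0, 0, 0, 1, 2, 2, 2, 3, 4, 4, 5
  R[6]: 0, 0, 0, 1, 2, 3, 3, 3, 4, 5, 5, 6
  R[7]: 0, 1, 1, 2, 3, 4, 4, 4, 5, 6, 6, 7
  R[8]: 0, 1, 1, 2, 3, 4, 4, 5, 6, 7, 7, 8
  R[9]: 0, 1, 2, 3, 4, 5, 5, 6, 7, 8, 8, 9
  R[10]: 0, 1, 2, 3, 4, 5, 5, 6, 7, 8, 9, 10
  R[11]: 1, 2, 3, 4, 5, 6, 6, 7, 8, 9, 10, 11
  R[12]: 1, 2, 3, 4, 5, 6, 7, 8, 9, 10, 11, 12

so w = (9, 5, 6, 10, 12, 4, 2, 8, 3, 11, 1, 7).

ℓ(w)=39; the 9 essential cells (i,j,r):

[(1, 8, 0), (5, 4, 0), (5, 8, 2), (5, 11, 4), (6, 3, 0), (8, 3, 1), (8, 7, 4), (10, 1, 0), (10, 7, 5)]


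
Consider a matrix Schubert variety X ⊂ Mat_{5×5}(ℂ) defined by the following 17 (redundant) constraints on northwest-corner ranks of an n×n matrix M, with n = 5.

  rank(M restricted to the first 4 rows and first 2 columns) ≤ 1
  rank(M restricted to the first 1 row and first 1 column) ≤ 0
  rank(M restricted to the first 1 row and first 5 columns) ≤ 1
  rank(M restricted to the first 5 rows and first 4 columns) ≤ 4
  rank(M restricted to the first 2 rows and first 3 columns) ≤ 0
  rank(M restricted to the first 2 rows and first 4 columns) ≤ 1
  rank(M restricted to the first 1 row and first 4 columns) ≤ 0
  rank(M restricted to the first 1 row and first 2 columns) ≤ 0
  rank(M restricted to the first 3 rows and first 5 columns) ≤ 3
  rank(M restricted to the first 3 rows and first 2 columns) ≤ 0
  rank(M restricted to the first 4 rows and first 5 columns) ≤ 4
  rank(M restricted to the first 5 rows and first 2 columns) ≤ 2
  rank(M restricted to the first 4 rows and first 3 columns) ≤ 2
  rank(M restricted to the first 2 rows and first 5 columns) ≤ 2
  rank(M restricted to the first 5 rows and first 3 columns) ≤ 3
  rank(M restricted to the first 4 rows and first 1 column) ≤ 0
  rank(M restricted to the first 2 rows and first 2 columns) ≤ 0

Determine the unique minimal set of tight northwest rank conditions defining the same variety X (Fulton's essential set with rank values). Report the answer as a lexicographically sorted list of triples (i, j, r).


Propagating the 17 rank bounds to every northwest block:

  R[1]: 0 | 0 | 0 | 0 | 1
  R[2]: 0 | 0 | 0 | 1 | 2
  R[3]: 0 | 0 | 1 | 2 | 3
  R[4]: 0 | 1 | 2 | 3 | 4
  R[5]: 1 | 2 | 3 | 4 | 5

the unique w with this rank table is (5, 4, 3, 2, 1).

Fulton essential set (4 of the 10 Rothe cells):

[(1, 4, 0), (2, 3, 0), (3, 2, 0), (4, 1, 0)]


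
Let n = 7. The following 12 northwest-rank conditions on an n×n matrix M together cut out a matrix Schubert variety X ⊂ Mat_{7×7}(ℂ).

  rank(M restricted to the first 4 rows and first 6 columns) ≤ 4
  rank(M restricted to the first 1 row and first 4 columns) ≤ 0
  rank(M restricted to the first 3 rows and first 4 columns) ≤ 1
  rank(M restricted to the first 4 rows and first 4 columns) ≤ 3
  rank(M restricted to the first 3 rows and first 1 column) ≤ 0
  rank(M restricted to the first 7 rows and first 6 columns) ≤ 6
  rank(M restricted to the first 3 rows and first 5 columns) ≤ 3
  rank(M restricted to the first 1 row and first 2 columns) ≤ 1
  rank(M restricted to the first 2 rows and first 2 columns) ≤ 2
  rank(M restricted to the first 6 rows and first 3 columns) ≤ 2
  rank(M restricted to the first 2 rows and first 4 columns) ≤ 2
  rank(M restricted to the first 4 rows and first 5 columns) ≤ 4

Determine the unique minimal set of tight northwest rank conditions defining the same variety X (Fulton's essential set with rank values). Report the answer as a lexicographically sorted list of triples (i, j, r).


Recovering R(i,j) via the rank-extension bound from the 12 conditions:

  R[1]: 0 0 0 0 1 1 1
  R[2]: 0 1 1 1 2 2 2
  R[3]: 0 1 1 1 2 3 3
  R[4]: 1 2 2 2 3 4 4
  R[5]: 1 2 2 3 4 5 5
  R[6]: 1 2 2 3 4 5 6
  R[7]: 1 2 3 4 5 6 7

giving w = (5, 2, 6, 1, 4, 7, 3) via Δ²R.

Rothe diagram D(w) (10 cells), 4 SE-corners (essential conditions):

[(1, 4, 0), (3, 1, 0), (3, 4, 1), (6, 3, 2)]


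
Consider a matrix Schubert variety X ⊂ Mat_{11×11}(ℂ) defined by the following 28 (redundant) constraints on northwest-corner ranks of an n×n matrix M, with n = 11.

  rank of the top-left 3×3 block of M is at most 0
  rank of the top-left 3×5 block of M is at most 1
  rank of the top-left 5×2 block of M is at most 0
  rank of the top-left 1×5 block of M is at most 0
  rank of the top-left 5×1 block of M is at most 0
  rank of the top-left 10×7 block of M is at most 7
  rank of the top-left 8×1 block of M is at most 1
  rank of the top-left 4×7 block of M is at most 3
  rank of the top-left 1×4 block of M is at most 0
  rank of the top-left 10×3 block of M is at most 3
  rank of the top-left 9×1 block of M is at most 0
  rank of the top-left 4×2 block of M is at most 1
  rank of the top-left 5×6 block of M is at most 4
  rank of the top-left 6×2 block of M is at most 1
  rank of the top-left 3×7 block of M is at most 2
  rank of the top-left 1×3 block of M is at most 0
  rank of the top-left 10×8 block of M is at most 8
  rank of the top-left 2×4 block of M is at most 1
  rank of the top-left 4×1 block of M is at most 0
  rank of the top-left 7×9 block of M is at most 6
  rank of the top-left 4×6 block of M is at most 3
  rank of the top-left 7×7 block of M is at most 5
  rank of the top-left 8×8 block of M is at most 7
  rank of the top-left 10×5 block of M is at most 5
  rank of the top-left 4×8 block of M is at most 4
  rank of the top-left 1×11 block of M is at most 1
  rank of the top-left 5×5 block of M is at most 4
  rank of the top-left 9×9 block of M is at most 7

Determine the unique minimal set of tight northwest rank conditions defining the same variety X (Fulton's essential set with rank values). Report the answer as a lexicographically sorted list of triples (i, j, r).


Recovering R(i,j) via the rank-extension bound from the 28 conditions:

  i=1: 0  0  0  0  0  1  1  1  1  1  1
  i=2: 0  0  0  1  1  2  2  2  2  2  2
  i=3: 0  0  0  1  1  2  2  3  3  3  3
  i=4: 0  0  1  2  2  3  3  4  4  4  4
  i=5: 0  0  1  2  3  4  4  5  5  5  5
  i=6: 0  1  2  3  4  5  5  6  6  6  6
  i=7: 0  1  2  3  4  5  5  6  6  7  7
  i=8: 0  1  2  3  4  5  6  7  7  8  8
  i=9: 0  1  2  3  4  5  6  7  7  8  9
  i=10: 1  2  3  4  5  6  7  8  8  9  10
  i=11: 1  2  3  4  5  6  7  8  9  10  11

giving w = (6, 4, 8, 3, 5, 2, 10, 7, 11, 1, 9) via Δ²R.

|D(w)|=24, |Ess(w)|=9:

[(1, 5, 0), (3, 3, 0), (3, 5, 1), (3, 7, 2), (5, 2, 0), (7, 7, 5), (7, 9, 6), (9, 1, 0), (9, 9, 7)]


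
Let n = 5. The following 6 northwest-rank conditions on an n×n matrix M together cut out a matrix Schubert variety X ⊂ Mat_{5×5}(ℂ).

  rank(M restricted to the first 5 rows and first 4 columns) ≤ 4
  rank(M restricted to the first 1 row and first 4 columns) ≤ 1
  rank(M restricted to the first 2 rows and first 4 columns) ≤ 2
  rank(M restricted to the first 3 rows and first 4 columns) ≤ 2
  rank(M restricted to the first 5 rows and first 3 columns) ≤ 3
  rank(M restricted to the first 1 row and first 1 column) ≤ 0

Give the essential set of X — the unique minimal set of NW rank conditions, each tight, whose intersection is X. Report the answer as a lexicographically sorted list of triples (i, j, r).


Recovering R(i,j) via the rank-extension bound from the 6 conditions:

  i=1: 0 | 1 | 1 | 1 | 1
  i=2: 1 | 2 | 2 | 2 | 2
  i=3: 1 | 2 | 2 | 2 | 3
  i=4: 1 | 2 | 3 | 3 | 4
  i=5: 1 | 2 | 3 | 4 | 5

so w = (2, 1, 5, 3, 4).

Rothe diagram D(w) (3 cells), 2 SE-corners (essential conditions):

[(1, 1, 0), (3, 4, 2)]


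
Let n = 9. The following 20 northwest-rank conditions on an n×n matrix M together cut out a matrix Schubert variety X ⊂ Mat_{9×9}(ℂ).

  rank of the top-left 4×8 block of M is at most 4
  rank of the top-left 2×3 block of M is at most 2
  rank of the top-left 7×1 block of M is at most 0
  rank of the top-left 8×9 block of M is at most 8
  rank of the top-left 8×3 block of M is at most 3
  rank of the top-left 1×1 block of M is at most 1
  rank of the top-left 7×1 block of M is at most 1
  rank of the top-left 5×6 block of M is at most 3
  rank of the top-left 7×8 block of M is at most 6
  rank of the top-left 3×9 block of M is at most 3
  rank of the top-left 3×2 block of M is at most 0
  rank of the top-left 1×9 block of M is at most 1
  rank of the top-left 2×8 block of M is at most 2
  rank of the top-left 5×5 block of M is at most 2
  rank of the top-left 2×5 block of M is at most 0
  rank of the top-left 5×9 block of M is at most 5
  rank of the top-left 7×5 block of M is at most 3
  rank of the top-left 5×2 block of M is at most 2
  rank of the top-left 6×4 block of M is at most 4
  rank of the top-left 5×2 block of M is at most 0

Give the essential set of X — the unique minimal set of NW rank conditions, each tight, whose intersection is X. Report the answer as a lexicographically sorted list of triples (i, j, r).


Propagating the 20 rank bounds to every northwest block:

  R[1]: 0 0 0 0 0 1 1 1 1
  R[2]: 0 0 0 0 0 1 2 2 2
  R[3]: 0 0 1 1 1 2 3 3 3
  R[4]: 0 0 1 2 2 3 4 4 4
  R[5]: 0 0 1 2 2 3 4 5 5
  R[6]: 0 1 2 3 3 4 5 6 6
  R[7]: 0 1 2 3 3 4 5 6 7
  R[8]: 1 2 3 4 4 5 6 7 8
  R[9]: 1 2 3 4 5 6 7 8 9

the unique w with this rank table is (6, 7, 3, 4, 8, 2, 9, 1, 5).

D(w) has 20 cells with 5 SE-corners; essential set:

[(2, 5, 0), (5, 2, 0), (5, 5, 2), (7, 1, 0), (7, 5, 3)]


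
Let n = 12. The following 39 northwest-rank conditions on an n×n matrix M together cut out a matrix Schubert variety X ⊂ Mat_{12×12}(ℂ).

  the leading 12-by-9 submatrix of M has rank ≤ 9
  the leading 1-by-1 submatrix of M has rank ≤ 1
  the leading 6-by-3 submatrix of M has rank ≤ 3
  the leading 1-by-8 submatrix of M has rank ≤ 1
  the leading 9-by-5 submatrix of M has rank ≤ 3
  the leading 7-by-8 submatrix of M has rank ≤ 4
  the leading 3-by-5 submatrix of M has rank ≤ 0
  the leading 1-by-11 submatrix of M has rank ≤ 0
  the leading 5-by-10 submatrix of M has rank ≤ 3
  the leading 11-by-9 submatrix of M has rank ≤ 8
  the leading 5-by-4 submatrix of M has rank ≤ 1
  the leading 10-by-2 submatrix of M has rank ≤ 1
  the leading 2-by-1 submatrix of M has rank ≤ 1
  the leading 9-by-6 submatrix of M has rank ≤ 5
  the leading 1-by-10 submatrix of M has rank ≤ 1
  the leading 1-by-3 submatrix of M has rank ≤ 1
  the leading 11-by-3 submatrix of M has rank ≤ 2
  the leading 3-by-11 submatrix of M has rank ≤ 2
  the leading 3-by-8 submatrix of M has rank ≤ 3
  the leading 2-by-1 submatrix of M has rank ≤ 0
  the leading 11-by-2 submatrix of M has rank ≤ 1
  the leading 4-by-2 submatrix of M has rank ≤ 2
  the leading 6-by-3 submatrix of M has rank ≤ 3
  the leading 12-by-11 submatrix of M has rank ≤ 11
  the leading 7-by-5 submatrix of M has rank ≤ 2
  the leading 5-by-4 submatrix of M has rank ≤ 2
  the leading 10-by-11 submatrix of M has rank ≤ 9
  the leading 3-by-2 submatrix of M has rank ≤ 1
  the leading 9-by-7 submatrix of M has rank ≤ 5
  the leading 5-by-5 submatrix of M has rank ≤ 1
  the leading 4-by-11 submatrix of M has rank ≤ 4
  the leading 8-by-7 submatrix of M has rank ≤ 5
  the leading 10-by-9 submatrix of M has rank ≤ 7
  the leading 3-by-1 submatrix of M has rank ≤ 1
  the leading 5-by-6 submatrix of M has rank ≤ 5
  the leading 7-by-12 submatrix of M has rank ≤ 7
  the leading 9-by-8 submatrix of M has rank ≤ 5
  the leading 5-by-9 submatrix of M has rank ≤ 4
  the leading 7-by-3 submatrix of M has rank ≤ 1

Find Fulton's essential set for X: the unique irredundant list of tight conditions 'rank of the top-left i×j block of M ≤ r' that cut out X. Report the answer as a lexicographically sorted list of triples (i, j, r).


Reconstructing r_w from the 39 given conditions:

  R[1]: 0 | 0 | 0 | 0 | 0 | 0 | 0 | 0 | 0 | 0 | 0 | 1
  R[2]: 0 | 0 | 0 | 0 | 0 | 1 | 1 | 1 | 1 | 1 | 1 | 2
  R[3]: 0 | 0 | 0 | 0 | 0 | 1 | 2 | 2 | 2 | 2 | 2 | 3
  R[4]: 1 | 1 | 1 | 1 | 1 | 2 | 3 | 3 | 3 | 3 | 3 | 4
  R[5]: 1 | 1 | 1 | 1 | 1 | 2 | 3 | 3 | 3 | 3 | 4 | 5
  R[6]: 1 | 1 | 1 | 2 | 2 | 3 | 4 | 4 | 4 | 4 | 5 | 6
  R[7]: 1 | 1 | 1 | 2 | 2 | 3 | 4 | 4 | 5 | 5 | 6 | 7
  R[8]: 1 | 1 | 2 | 3 | 3 | 4 | 5 | 5 | 6 | 6 | 7 | 8
  R[9]: 1 | 1 | 2 | 3 | 3 | 4 | 5 | 5 | 6 | 7 | 8 | 9
  R[10]: 1 | 1 | 2 | 3 | 4 | 5 | 6 | 6 | 7 | 8 | 9 | 10
  R[11]: 1 | 1 | 2 | 3 | 4 | 5 | 6 | 7 | 8 | 9 | 10 | 11
  R[12]: 1 | 2 | 3 | 4 | 5 | 6 | 7 | 8 | 9 | 10 | 11 | 12

giving w = (12, 6, 7, 1, 11, 4, 9, 3, 10, 5, 8, 2) via Δ²R.

Rothe diagram D(w) (40 cells), 10 SE-corners (essential conditions):

[(1, 11, 0), (3, 5, 0), (5, 5, 1), (5, 10, 3), (7, 3, 1), (7, 5, 2), (7, 8, 4), (9, 5, 3), (9, 8, 5), (11, 2, 1)]


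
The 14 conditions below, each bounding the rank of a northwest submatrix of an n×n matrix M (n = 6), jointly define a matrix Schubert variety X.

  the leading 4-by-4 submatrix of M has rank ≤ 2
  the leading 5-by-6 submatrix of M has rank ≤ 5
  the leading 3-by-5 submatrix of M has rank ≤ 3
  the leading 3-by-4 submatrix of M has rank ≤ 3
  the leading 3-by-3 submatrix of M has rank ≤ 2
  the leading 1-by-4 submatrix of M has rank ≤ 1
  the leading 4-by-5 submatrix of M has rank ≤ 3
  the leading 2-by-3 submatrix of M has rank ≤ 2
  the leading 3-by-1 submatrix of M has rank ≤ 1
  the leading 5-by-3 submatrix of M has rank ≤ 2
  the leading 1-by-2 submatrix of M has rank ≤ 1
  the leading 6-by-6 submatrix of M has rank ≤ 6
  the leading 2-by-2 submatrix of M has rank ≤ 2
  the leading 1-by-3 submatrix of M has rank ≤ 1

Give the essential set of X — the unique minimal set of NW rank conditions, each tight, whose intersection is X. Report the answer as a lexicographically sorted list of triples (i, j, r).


Computing R[i][j] = min implied NW-rank bound (n=6, 14 conditions):

  i=1: 1 1 1 1 1 1
  i=2: 1 2 2 2 2 2
  i=3: 1 2 2 2 3 3
  i=4: 1 2 2 2 3 4
  i=5: 1 2 2 3 4 5
  i=6: 1 2 3 4 5 6

reading off 1-entries of Δ²R: w = (1, 2, 5, 6, 4, 3).

2 SE-corners of the 5-cell Rothe diagram give Ess(w):

[(4, 4, 2), (5, 3, 2)]


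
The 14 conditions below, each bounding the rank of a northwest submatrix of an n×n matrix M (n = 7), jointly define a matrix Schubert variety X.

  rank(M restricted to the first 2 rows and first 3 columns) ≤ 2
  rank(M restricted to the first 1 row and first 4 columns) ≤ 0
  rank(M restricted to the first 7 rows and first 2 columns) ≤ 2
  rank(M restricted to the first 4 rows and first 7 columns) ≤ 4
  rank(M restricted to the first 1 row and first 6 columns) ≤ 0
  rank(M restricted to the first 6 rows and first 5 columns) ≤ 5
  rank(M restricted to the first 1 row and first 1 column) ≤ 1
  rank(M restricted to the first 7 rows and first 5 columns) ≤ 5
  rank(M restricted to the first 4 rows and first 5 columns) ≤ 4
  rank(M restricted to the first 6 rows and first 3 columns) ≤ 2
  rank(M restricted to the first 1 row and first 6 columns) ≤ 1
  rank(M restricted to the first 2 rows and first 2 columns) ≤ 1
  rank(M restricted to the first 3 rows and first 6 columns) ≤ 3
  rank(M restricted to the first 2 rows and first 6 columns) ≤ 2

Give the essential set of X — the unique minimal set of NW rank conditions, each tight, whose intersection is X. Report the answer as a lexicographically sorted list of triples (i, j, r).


Reconstructing r_w from the 14 given conditions:

  row 1: 0  0  0  0  0  0  1
  row 2: 1  1  1  1  1  1  2
  row 3: 1  2  2  2  2  2  3
  row 4: 1  2  2  3  3  3  4
  row 5: 1  2  2  3  4  4  5
  row 6: 1  2  2  3  4  5  6
  row 7: 1  2  3  4  5  6  7

the unique w with this rank table is (7, 1, 2, 4, 5, 6, 3).

2 SE-corners of the 9-cell Rothe diagram give Ess(w):

[(1, 6, 0), (6, 3, 2)]


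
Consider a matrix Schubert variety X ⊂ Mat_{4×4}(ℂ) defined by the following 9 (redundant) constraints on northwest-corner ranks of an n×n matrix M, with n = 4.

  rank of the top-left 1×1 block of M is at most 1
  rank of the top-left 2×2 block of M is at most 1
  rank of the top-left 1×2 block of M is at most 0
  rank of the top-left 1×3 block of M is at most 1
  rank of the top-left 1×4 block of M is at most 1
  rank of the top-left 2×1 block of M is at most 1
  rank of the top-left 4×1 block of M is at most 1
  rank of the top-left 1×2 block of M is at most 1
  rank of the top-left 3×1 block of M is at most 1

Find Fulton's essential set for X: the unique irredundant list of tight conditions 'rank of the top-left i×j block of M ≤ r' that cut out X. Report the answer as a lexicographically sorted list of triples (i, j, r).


Computing R[i][j] = min implied NW-rank bound (n=4, 9 conditions):

  row 1: 0 | 0 | 1 | 1
  row 2: 1 | 1 | 2 | 2
  row 3: 1 | 2 | 3 | 3
  row 4: 1 | 2 | 3 | 4

the unique w with this rank table is (3, 1, 2, 4).

ℓ(w)=2; the 1 essential cell (i,j,r):

[(1, 2, 0)]


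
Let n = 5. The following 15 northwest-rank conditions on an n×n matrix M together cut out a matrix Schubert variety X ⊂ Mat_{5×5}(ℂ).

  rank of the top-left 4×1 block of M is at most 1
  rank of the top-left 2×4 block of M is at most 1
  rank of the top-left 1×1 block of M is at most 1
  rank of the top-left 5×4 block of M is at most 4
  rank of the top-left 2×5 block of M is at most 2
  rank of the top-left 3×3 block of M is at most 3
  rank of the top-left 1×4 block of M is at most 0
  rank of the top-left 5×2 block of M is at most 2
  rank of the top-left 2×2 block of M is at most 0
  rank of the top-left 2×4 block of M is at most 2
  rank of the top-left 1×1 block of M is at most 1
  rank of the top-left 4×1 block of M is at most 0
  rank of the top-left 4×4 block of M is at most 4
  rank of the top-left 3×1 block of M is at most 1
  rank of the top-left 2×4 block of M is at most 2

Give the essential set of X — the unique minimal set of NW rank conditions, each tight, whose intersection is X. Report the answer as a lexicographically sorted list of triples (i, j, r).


Computing R[i][j] = min implied NW-rank bound (n=5, 15 conditions):

  i=1: 0 | 0 | 0 | 0 | 1
  i=2: 0 | 0 | 1 | 1 | 2
  i=3: 0 | 1 | 2 | 2 | 3
  i=4: 0 | 1 | 2 | 3 | 4
  i=5: 1 | 2 | 3 | 4 | 5

hence w(1..5) = (5, 3, 2, 4, 1).

Fulton essential set (3 of the 8 Rothe cells):

[(1, 4, 0), (2, 2, 0), (4, 1, 0)]


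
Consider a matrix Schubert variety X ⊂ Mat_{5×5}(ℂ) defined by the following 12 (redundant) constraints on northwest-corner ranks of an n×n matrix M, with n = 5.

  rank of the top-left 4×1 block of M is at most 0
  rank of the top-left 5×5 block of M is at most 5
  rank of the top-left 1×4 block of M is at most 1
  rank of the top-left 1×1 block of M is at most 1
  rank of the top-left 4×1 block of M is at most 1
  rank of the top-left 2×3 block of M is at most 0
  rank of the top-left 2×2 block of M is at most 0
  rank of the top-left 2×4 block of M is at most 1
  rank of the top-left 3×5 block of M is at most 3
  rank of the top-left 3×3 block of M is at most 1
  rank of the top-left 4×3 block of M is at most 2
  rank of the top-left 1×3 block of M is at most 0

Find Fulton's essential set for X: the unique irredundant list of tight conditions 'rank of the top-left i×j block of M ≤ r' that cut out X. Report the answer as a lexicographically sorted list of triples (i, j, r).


The tightest implied rank at each (i,j), from the 12 conditions:

  row 1: 0  0  0  1  1
  row 2: 0  0  0  1  2
  row 3: 0  1  1  2  3
  row 4: 0  1  2  3  4
  row 5: 1  2  3  4  5

reading off 1-entries of Δ²R: w = (4, 5, 2, 3, 1).

|D(w)|=8, |Ess(w)|=2:

[(2, 3, 0), (4, 1, 0)]


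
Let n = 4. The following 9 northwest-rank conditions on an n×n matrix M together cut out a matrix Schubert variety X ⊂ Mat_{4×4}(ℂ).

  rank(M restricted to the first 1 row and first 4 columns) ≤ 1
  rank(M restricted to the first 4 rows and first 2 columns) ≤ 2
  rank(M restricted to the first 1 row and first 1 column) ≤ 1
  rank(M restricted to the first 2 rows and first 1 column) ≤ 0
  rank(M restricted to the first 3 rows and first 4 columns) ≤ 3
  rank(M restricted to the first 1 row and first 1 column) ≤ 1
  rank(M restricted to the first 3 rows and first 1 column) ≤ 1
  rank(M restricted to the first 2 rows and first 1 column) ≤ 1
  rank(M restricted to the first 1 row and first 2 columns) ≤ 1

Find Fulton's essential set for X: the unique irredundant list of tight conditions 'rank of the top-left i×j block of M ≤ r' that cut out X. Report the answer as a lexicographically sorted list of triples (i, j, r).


Recovering R(i,j) via the rank-extension bound from the 9 conditions:

  R[1]: 0 1 1 1
  R[2]: 0 1 2 2
  R[3]: 1 2 3 3
  R[4]: 1 2 3 4

the unique w with this rank table is (2, 3, 1, 4).

Fulton essential set (1 of the 2 Rothe cells):

[(2, 1, 0)]


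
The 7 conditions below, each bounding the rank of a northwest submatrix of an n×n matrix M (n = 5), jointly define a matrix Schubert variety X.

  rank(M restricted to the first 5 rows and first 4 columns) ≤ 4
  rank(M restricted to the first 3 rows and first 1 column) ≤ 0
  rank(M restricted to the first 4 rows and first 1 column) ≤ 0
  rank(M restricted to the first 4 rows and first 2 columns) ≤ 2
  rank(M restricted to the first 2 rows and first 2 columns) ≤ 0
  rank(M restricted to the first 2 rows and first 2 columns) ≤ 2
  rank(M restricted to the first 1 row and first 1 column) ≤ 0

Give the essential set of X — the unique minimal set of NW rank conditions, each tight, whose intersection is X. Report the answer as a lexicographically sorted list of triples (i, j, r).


Rank table r_w(5×5) implied by the 7 constraints:

  i=1: 0 | 0 | 1 | 1 | 1
  i=2: 0 | 0 | 1 | 2 | 2
  i=3: 0 | 1 | 2 | 3 | 3
  i=4: 0 | 1 | 2 | 3 | 4
  i=5: 1 | 2 | 3 | 4 | 5

reading off 1-entries of Δ²R: w = (3, 4, 2, 5, 1).

D(w) has 6 cells with 2 SE-corners; essential set:

[(2, 2, 0), (4, 1, 0)]


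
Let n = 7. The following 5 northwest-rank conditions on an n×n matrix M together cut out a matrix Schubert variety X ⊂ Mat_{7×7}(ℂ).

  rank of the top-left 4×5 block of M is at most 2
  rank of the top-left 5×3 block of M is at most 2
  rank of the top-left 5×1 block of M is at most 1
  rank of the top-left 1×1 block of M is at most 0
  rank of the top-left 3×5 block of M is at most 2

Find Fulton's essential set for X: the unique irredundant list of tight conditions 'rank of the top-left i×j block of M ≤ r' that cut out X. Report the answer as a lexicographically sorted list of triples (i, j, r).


Propagating the 5 rank bounds to every northwest block:

  0 1 1 1 1 1 1
  1 2 2 2 2 2 2
  1 2 2 2 2 3 3
  1 2 2 2 2 3 4
  1 2 2 3 3 4 5
  1 2 3 4 4 5 6
  1 2 3 4 5 6 7

second differences of R give the permutation w = (2, 1, 6, 7, 4, 3, 5).

Fulton essential set (3 of the 8 Rothe cells):

[(1, 1, 0), (4, 5, 2), (5, 3, 2)]


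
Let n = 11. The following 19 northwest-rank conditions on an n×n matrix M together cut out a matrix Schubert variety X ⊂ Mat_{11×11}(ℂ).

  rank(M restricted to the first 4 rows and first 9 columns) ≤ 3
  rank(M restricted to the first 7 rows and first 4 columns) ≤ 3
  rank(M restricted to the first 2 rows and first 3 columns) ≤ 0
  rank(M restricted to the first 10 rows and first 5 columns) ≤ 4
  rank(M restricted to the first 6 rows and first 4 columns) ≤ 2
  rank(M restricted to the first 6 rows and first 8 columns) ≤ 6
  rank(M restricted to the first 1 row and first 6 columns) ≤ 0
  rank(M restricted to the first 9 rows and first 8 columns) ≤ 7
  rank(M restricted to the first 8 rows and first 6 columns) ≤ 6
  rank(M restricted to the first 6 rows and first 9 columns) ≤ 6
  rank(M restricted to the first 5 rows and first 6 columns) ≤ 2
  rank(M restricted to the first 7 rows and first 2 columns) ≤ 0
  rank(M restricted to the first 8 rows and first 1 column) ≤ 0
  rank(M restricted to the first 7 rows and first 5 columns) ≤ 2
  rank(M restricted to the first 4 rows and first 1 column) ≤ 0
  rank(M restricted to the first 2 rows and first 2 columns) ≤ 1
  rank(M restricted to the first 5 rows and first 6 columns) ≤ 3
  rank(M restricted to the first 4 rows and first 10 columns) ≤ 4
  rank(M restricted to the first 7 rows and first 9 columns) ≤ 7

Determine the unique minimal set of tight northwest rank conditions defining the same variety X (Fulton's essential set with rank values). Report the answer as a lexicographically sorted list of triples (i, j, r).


The tightest implied rank at each (i,j), from the 19 conditions:

  i=1: 0 | 0 | 0 | 0 | 0 | 0 | 1 | 1 | 1 | 1 | 1
  i=2: 0 | 0 | 0 | 1 | 1 | 1 | 2 | 2 | 2 | 2 | 2
  i=3: 0 | 0 | 1 | 2 | 2 | 2 | 3 | 3 | 3 | 3 | 3
  i=4: 0 | 0 | 1 | 2 | 2 | 2 | 3 | 3 | 3 | 4 | 4
  i=5: 0 | 0 | 1 | 2 | 2 | 2 | 3 | 4 | 4 | 5 | 5
  i=6: 0 | 0 | 1 | 2 | 2 | 3 | 4 | 5 | 5 | 6 | 6
  i=7: 0 | 0 | 1 | 2 | 2 | 3 | 4 | 5 | 6 | 7 | 7
  i=8: 0 | 1 | 2 | 3 | 3 | 4 | 5 | 6 | 7 | 8 | 8
  i=9: 1 | 2 | 3 | 4 | 4 | 5 | 6 | 7 | 8 | 9 | 9
  i=10: 1 | 2 | 3 | 4 | 4 | 5 | 6 | 7 | 8 | 9 | 10
  i=11: 1 | 2 | 3 | 4 | 5 | 6 | 7 | 8 | 9 | 10 | 11

second differences of R give the permutation w = (7, 4, 3, 10, 8, 6, 9, 2, 1, 11, 5).

Rothe diagram D(w) (29 cells), 8 SE-corners (essential conditions):

[(1, 6, 0), (2, 3, 0), (4, 9, 3), (5, 6, 2), (7, 2, 0), (7, 5, 2), (8, 1, 0), (10, 5, 4)]
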